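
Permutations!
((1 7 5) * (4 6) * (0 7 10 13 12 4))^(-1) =(0 6 4 12 13 10 1 5 7) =((0 7 5 1 10 13 12 4 6))^(-1)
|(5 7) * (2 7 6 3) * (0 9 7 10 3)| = 15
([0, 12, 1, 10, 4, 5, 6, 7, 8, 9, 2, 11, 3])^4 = (1 2 10 3 12)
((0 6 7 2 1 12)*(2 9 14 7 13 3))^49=(7 9 14)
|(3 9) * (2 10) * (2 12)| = |(2 10 12)(3 9)| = 6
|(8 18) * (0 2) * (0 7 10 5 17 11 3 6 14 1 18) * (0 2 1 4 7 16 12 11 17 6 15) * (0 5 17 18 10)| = 17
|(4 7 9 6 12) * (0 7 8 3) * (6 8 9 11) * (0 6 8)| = 9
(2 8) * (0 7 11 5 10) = [7, 1, 8, 3, 4, 10, 6, 11, 2, 9, 0, 5] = (0 7 11 5 10)(2 8)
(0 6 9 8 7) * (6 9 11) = (0 9 8 7)(6 11) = [9, 1, 2, 3, 4, 5, 11, 0, 7, 8, 10, 6]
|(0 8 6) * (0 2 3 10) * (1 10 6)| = |(0 8 1 10)(2 3 6)| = 12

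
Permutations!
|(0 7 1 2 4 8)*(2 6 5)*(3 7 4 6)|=3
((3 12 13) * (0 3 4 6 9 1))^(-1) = ((0 3 12 13 4 6 9 1))^(-1) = (0 1 9 6 4 13 12 3)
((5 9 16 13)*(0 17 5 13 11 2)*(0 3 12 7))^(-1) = (0 7 12 3 2 11 16 9 5 17)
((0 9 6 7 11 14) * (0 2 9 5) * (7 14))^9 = (0 5)(2 9 6 14)(7 11)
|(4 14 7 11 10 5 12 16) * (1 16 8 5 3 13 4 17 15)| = 84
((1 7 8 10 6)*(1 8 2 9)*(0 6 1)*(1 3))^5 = (0 1 6 7 8 2 10 9 3)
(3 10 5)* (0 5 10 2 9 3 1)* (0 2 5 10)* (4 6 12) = (0 10)(1 2 9 3 5)(4 6 12) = [10, 2, 9, 5, 6, 1, 12, 7, 8, 3, 0, 11, 4]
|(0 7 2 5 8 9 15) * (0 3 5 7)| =10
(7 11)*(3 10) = (3 10)(7 11) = [0, 1, 2, 10, 4, 5, 6, 11, 8, 9, 3, 7]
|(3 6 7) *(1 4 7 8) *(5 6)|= 7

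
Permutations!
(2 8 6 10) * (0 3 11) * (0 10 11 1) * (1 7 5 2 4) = (0 3 7 5 2 8 6 11 10 4 1) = [3, 0, 8, 7, 1, 2, 11, 5, 6, 9, 4, 10]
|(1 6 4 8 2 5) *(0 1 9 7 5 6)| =|(0 1)(2 6 4 8)(5 9 7)| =12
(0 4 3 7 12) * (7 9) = [4, 1, 2, 9, 3, 5, 6, 12, 8, 7, 10, 11, 0] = (0 4 3 9 7 12)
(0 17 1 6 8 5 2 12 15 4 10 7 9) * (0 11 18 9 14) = [17, 6, 12, 3, 10, 2, 8, 14, 5, 11, 7, 18, 15, 13, 0, 4, 16, 1, 9] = (0 17 1 6 8 5 2 12 15 4 10 7 14)(9 11 18)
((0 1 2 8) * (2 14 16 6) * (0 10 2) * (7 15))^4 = (0 6 16 14 1)(2 8 10)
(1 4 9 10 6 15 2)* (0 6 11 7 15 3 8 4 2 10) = (0 6 3 8 4 9)(1 2)(7 15 10 11) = [6, 2, 1, 8, 9, 5, 3, 15, 4, 0, 11, 7, 12, 13, 14, 10]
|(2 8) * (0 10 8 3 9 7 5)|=8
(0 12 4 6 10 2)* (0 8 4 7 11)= (0 12 7 11)(2 8 4 6 10)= [12, 1, 8, 3, 6, 5, 10, 11, 4, 9, 2, 0, 7]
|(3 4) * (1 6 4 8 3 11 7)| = 10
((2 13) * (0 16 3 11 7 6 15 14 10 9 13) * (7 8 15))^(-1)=((0 16 3 11 8 15 14 10 9 13 2)(6 7))^(-1)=(0 2 13 9 10 14 15 8 11 3 16)(6 7)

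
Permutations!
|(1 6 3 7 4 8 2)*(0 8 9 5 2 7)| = 10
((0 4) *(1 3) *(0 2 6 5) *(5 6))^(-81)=(6)(0 5 2 4)(1 3)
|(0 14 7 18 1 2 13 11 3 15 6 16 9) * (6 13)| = 36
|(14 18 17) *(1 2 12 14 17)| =5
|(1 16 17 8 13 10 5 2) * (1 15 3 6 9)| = 12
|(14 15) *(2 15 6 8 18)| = |(2 15 14 6 8 18)| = 6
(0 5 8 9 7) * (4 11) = (0 5 8 9 7)(4 11) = [5, 1, 2, 3, 11, 8, 6, 0, 9, 7, 10, 4]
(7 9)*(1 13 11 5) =(1 13 11 5)(7 9) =[0, 13, 2, 3, 4, 1, 6, 9, 8, 7, 10, 5, 12, 11]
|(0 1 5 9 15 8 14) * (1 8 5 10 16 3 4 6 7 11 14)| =33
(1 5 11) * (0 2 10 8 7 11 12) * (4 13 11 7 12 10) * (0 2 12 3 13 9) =(0 12 2 4 9)(1 5 10 8 3 13 11) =[12, 5, 4, 13, 9, 10, 6, 7, 3, 0, 8, 1, 2, 11]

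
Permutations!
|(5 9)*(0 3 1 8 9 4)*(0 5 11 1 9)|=6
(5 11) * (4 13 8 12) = (4 13 8 12)(5 11) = [0, 1, 2, 3, 13, 11, 6, 7, 12, 9, 10, 5, 4, 8]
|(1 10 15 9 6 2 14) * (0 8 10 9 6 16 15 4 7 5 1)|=13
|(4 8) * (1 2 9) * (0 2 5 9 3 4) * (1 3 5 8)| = 8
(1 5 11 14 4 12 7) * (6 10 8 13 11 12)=(1 5 12 7)(4 6 10 8 13 11 14)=[0, 5, 2, 3, 6, 12, 10, 1, 13, 9, 8, 14, 7, 11, 4]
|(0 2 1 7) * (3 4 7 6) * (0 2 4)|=|(0 4 7 2 1 6 3)|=7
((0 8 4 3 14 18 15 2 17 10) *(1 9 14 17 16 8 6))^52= (0 4 15 1 17 16 14)(2 9 10 8 18 6 3)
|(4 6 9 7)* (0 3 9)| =6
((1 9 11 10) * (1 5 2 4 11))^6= ((1 9)(2 4 11 10 5))^6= (2 4 11 10 5)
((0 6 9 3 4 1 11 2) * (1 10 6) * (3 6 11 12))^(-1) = ((0 1 12 3 4 10 11 2)(6 9))^(-1) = (0 2 11 10 4 3 12 1)(6 9)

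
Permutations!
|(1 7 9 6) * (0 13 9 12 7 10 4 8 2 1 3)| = 10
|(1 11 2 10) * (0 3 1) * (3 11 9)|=12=|(0 11 2 10)(1 9 3)|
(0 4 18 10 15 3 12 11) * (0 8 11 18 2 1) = [4, 0, 1, 12, 2, 5, 6, 7, 11, 9, 15, 8, 18, 13, 14, 3, 16, 17, 10] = (0 4 2 1)(3 12 18 10 15)(8 11)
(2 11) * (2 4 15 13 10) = (2 11 4 15 13 10) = [0, 1, 11, 3, 15, 5, 6, 7, 8, 9, 2, 4, 12, 10, 14, 13]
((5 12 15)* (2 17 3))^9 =((2 17 3)(5 12 15))^9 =(17)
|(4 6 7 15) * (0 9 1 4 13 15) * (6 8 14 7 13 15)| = 14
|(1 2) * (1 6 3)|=|(1 2 6 3)|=4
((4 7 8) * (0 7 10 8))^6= (10)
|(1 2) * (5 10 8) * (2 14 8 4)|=7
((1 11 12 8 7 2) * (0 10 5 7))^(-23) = ((0 10 5 7 2 1 11 12 8))^(-23) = (0 2 8 7 12 5 11 10 1)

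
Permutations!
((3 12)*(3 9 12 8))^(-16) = ((3 8)(9 12))^(-16) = (12)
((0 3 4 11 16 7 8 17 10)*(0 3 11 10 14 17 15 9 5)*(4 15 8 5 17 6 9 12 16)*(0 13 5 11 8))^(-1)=(0 8)(3 10 4 11 7 16 12 15)(5 13)(6 14 17 9)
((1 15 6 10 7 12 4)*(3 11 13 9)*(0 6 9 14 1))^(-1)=(0 4 12 7 10 6)(1 14 13 11 3 9 15)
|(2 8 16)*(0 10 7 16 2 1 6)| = |(0 10 7 16 1 6)(2 8)| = 6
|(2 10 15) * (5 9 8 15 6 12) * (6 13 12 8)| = 9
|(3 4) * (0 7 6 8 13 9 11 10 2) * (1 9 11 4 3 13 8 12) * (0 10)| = |(0 7 6 12 1 9 4 13 11)(2 10)| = 18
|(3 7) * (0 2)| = 2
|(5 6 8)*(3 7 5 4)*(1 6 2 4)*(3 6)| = 8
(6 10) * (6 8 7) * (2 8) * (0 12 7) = [12, 1, 8, 3, 4, 5, 10, 6, 0, 9, 2, 11, 7] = (0 12 7 6 10 2 8)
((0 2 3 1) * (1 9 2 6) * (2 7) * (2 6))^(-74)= ((0 2 3 9 7 6 1))^(-74)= (0 9 1 3 6 2 7)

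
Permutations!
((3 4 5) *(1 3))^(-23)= ((1 3 4 5))^(-23)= (1 3 4 5)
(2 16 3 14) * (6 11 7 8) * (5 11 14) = (2 16 3 5 11 7 8 6 14) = [0, 1, 16, 5, 4, 11, 14, 8, 6, 9, 10, 7, 12, 13, 2, 15, 3]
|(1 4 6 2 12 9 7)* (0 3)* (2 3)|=|(0 2 12 9 7 1 4 6 3)|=9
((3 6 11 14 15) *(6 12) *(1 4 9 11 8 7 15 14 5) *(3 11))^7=(1 7 3 5 8 9 11 6 4 15 12)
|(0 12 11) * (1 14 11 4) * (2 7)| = 6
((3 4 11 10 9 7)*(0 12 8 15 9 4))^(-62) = ((0 12 8 15 9 7 3)(4 11 10))^(-62) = (0 12 8 15 9 7 3)(4 11 10)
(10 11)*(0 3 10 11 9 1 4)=(11)(0 3 10 9 1 4)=[3, 4, 2, 10, 0, 5, 6, 7, 8, 1, 9, 11]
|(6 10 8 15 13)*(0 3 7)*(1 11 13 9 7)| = 11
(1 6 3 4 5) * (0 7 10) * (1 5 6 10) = (0 7 1 10)(3 4 6) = [7, 10, 2, 4, 6, 5, 3, 1, 8, 9, 0]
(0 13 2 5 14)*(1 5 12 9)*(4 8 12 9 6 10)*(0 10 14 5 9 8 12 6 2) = [13, 9, 8, 3, 12, 5, 14, 7, 6, 1, 4, 11, 2, 0, 10] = (0 13)(1 9)(2 8 6 14 10 4 12)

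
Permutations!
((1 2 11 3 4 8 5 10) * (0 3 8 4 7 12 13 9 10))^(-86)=((0 3 7 12 13 9 10 1 2 11 8 5))^(-86)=(0 8 2 10 13 7)(1 9 12 3 5 11)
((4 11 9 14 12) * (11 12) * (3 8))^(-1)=((3 8)(4 12)(9 14 11))^(-1)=(3 8)(4 12)(9 11 14)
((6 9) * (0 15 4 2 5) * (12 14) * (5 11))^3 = ((0 15 4 2 11 5)(6 9)(12 14))^3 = (0 2)(4 5)(6 9)(11 15)(12 14)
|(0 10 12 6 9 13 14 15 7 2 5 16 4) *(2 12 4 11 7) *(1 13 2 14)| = 24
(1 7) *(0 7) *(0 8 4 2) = [7, 8, 0, 3, 2, 5, 6, 1, 4] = (0 7 1 8 4 2)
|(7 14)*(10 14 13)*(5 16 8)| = 12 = |(5 16 8)(7 13 10 14)|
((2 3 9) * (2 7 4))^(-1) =(2 4 7 9 3)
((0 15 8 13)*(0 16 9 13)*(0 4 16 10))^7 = ((0 15 8 4 16 9 13 10))^7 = (0 10 13 9 16 4 8 15)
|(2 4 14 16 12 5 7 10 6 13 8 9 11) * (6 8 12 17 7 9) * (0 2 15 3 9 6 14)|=12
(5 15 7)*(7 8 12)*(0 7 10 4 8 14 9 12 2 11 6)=[7, 1, 11, 3, 8, 15, 0, 5, 2, 12, 4, 6, 10, 13, 9, 14]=(0 7 5 15 14 9 12 10 4 8 2 11 6)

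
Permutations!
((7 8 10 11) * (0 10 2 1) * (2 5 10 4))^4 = (5 8 7 11 10)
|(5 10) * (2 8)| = 2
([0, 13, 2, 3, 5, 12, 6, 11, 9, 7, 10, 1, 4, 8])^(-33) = (1 9)(7 13)(8 11)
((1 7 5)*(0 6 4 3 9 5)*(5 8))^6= (0 5 3)(1 9 6)(4 7 8)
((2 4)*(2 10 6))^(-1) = (2 6 10 4)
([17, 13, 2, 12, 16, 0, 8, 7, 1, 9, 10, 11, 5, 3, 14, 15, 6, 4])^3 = [16, 12, 2, 0, 8, 4, 13, 7, 3, 9, 10, 11, 17, 5, 14, 15, 1, 6]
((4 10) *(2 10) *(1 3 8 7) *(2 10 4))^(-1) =(1 7 8 3)(2 10 4)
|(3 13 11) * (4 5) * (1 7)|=|(1 7)(3 13 11)(4 5)|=6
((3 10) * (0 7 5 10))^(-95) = (10)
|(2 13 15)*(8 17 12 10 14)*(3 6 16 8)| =24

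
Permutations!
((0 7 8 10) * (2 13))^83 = ((0 7 8 10)(2 13))^83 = (0 10 8 7)(2 13)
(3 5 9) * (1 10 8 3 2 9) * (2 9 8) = [0, 10, 8, 5, 4, 1, 6, 7, 3, 9, 2] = (1 10 2 8 3 5)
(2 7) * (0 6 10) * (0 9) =(0 6 10 9)(2 7) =[6, 1, 7, 3, 4, 5, 10, 2, 8, 0, 9]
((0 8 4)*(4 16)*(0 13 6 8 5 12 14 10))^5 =(16)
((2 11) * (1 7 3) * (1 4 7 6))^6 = ((1 6)(2 11)(3 4 7))^6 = (11)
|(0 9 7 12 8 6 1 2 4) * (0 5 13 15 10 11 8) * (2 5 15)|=20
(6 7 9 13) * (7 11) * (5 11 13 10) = (5 11 7 9 10)(6 13) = [0, 1, 2, 3, 4, 11, 13, 9, 8, 10, 5, 7, 12, 6]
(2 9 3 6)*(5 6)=(2 9 3 5 6)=[0, 1, 9, 5, 4, 6, 2, 7, 8, 3]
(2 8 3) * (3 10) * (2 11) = [0, 1, 8, 11, 4, 5, 6, 7, 10, 9, 3, 2] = (2 8 10 3 11)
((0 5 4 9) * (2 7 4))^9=(0 7)(2 9)(4 5)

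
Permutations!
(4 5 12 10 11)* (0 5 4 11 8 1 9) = (0 5 12 10 8 1 9) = [5, 9, 2, 3, 4, 12, 6, 7, 1, 0, 8, 11, 10]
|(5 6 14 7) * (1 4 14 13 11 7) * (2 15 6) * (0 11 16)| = |(0 11 7 5 2 15 6 13 16)(1 4 14)| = 9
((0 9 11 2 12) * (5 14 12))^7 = (14)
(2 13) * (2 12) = (2 13 12) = [0, 1, 13, 3, 4, 5, 6, 7, 8, 9, 10, 11, 2, 12]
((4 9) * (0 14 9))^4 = ((0 14 9 4))^4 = (14)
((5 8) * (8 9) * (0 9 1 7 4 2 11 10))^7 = ((0 9 8 5 1 7 4 2 11 10))^7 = (0 2 1 9 11 7 8 10 4 5)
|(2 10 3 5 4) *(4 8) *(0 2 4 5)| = 4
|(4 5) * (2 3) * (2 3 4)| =3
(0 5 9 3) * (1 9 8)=[5, 9, 2, 0, 4, 8, 6, 7, 1, 3]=(0 5 8 1 9 3)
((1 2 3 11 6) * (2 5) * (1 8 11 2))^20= (6 11 8)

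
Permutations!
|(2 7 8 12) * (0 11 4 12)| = 7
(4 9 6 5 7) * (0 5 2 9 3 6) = (0 5 7 4 3 6 2 9) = [5, 1, 9, 6, 3, 7, 2, 4, 8, 0]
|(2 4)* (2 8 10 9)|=5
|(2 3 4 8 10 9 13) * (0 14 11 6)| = |(0 14 11 6)(2 3 4 8 10 9 13)| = 28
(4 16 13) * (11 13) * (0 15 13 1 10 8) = (0 15 13 4 16 11 1 10 8) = [15, 10, 2, 3, 16, 5, 6, 7, 0, 9, 8, 1, 12, 4, 14, 13, 11]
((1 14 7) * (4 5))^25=(1 14 7)(4 5)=((1 14 7)(4 5))^25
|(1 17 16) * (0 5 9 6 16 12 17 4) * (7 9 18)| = 18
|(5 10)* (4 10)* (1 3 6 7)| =12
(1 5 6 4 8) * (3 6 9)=[0, 5, 2, 6, 8, 9, 4, 7, 1, 3]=(1 5 9 3 6 4 8)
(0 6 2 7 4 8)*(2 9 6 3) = [3, 1, 7, 2, 8, 5, 9, 4, 0, 6] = (0 3 2 7 4 8)(6 9)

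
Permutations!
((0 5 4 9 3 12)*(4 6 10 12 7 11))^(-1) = (0 12 10 6 5)(3 9 4 11 7)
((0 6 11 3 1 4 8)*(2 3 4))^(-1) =(0 8 4 11 6)(1 3 2)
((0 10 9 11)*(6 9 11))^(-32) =(0 10 11) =((0 10 11)(6 9))^(-32)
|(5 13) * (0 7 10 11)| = |(0 7 10 11)(5 13)| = 4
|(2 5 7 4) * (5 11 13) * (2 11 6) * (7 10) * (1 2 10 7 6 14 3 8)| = |(1 2 14 3 8)(4 11 13 5 7)(6 10)| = 10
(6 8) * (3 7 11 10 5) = [0, 1, 2, 7, 4, 3, 8, 11, 6, 9, 5, 10] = (3 7 11 10 5)(6 8)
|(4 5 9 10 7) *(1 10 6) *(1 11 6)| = 6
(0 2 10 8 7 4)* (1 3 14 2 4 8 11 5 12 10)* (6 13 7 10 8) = [4, 3, 1, 14, 0, 12, 13, 6, 10, 9, 11, 5, 8, 7, 2] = (0 4)(1 3 14 2)(5 12 8 10 11)(6 13 7)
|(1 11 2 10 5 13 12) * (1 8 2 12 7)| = 9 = |(1 11 12 8 2 10 5 13 7)|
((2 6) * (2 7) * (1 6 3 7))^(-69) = ((1 6)(2 3 7))^(-69) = (7)(1 6)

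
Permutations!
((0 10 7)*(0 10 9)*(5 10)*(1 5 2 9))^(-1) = (0 9 2 7 10 5 1) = ((0 1 5 10 7 2 9))^(-1)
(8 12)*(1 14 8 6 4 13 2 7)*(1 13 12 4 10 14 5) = (1 5)(2 7 13)(4 12 6 10 14 8) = [0, 5, 7, 3, 12, 1, 10, 13, 4, 9, 14, 11, 6, 2, 8]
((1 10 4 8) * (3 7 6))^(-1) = (1 8 4 10)(3 6 7)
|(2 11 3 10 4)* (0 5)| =|(0 5)(2 11 3 10 4)| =10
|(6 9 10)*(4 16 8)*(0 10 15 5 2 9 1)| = |(0 10 6 1)(2 9 15 5)(4 16 8)| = 12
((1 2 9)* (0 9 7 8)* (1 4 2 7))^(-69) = ((0 9 4 2 1 7 8))^(-69) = (0 9 4 2 1 7 8)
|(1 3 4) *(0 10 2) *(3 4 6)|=|(0 10 2)(1 4)(3 6)|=6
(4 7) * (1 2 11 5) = (1 2 11 5)(4 7) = [0, 2, 11, 3, 7, 1, 6, 4, 8, 9, 10, 5]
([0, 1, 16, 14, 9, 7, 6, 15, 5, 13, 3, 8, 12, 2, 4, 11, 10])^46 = [0, 1, 9, 16, 3, 7, 6, 15, 5, 14, 2, 8, 12, 4, 10, 11, 13]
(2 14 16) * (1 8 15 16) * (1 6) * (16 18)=[0, 8, 14, 3, 4, 5, 1, 7, 15, 9, 10, 11, 12, 13, 6, 18, 2, 17, 16]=(1 8 15 18 16 2 14 6)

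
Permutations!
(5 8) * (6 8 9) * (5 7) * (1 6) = (1 6 8 7 5 9) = [0, 6, 2, 3, 4, 9, 8, 5, 7, 1]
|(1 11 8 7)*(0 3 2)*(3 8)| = 7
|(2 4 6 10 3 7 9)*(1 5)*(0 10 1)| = 10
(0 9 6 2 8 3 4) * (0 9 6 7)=(0 6 2 8 3 4 9 7)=[6, 1, 8, 4, 9, 5, 2, 0, 3, 7]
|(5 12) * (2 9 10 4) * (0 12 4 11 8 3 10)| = |(0 12 5 4 2 9)(3 10 11 8)| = 12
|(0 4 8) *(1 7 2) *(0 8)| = |(8)(0 4)(1 7 2)| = 6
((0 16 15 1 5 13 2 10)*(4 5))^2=(0 15 4 13 10 16 1 5 2)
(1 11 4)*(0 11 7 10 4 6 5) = (0 11 6 5)(1 7 10 4) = [11, 7, 2, 3, 1, 0, 5, 10, 8, 9, 4, 6]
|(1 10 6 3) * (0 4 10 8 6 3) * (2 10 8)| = 4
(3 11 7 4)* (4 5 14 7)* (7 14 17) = (3 11 4)(5 17 7) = [0, 1, 2, 11, 3, 17, 6, 5, 8, 9, 10, 4, 12, 13, 14, 15, 16, 7]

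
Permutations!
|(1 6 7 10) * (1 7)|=2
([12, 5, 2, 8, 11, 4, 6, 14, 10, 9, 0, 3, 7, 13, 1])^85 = (0 3 5 7 10 11 1 12 8 4 14)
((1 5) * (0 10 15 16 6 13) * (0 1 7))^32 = ((0 10 15 16 6 13 1 5 7))^32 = (0 13 10 1 15 5 16 7 6)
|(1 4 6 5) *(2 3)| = |(1 4 6 5)(2 3)| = 4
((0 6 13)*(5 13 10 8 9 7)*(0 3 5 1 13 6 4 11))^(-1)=(0 11 4)(1 7 9 8 10 6 5 3 13)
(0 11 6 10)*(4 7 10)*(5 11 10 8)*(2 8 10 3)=(0 3 2 8 5 11 6 4 7 10)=[3, 1, 8, 2, 7, 11, 4, 10, 5, 9, 0, 6]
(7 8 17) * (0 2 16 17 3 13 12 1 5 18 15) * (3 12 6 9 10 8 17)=(0 2 16 3 13 6 9 10 8 12 1 5 18 15)(7 17)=[2, 5, 16, 13, 4, 18, 9, 17, 12, 10, 8, 11, 1, 6, 14, 0, 3, 7, 15]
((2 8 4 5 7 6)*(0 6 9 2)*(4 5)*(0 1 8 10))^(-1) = (0 10 2 9 7 5 8 1 6)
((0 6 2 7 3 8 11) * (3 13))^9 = (0 6 2 7 13 3 8 11)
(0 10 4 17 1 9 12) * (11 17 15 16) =(0 10 4 15 16 11 17 1 9 12) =[10, 9, 2, 3, 15, 5, 6, 7, 8, 12, 4, 17, 0, 13, 14, 16, 11, 1]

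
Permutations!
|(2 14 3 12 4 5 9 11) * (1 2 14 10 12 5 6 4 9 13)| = 10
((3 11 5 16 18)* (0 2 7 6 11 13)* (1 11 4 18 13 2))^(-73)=(0 13 16 5 11 1)(2 3 18 4 6 7)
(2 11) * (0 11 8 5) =(0 11 2 8 5) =[11, 1, 8, 3, 4, 0, 6, 7, 5, 9, 10, 2]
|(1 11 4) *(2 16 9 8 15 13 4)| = 9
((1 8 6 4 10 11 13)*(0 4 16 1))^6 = ((0 4 10 11 13)(1 8 6 16))^6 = (0 4 10 11 13)(1 6)(8 16)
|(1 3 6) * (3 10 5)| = |(1 10 5 3 6)| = 5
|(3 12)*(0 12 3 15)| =3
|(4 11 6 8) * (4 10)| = 5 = |(4 11 6 8 10)|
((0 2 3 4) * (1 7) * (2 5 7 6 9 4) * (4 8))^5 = (0 9 7 4 6 5 8 1)(2 3)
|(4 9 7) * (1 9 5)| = |(1 9 7 4 5)| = 5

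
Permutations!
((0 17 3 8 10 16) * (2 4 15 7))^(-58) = (0 3 10)(2 15)(4 7)(8 16 17)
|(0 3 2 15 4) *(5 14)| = 10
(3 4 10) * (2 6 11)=(2 6 11)(3 4 10)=[0, 1, 6, 4, 10, 5, 11, 7, 8, 9, 3, 2]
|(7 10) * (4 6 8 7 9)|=6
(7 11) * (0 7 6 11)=[7, 1, 2, 3, 4, 5, 11, 0, 8, 9, 10, 6]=(0 7)(6 11)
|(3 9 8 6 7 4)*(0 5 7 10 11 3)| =|(0 5 7 4)(3 9 8 6 10 11)| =12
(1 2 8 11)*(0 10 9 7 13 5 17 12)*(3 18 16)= (0 10 9 7 13 5 17 12)(1 2 8 11)(3 18 16)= [10, 2, 8, 18, 4, 17, 6, 13, 11, 7, 9, 1, 0, 5, 14, 15, 3, 12, 16]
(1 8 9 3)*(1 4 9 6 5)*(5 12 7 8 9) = [0, 9, 2, 4, 5, 1, 12, 8, 6, 3, 10, 11, 7] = (1 9 3 4 5)(6 12 7 8)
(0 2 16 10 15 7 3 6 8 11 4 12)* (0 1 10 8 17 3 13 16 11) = (0 2 11 4 12 1 10 15 7 13 16 8)(3 6 17) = [2, 10, 11, 6, 12, 5, 17, 13, 0, 9, 15, 4, 1, 16, 14, 7, 8, 3]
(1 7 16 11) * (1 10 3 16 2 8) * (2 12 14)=(1 7 12 14 2 8)(3 16 11 10)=[0, 7, 8, 16, 4, 5, 6, 12, 1, 9, 3, 10, 14, 13, 2, 15, 11]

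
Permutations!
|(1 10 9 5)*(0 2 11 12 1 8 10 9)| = 9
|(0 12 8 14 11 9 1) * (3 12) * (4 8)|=9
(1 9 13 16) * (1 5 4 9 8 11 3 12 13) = [0, 8, 2, 12, 9, 4, 6, 7, 11, 1, 10, 3, 13, 16, 14, 15, 5] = (1 8 11 3 12 13 16 5 4 9)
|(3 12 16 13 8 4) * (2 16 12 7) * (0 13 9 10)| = 10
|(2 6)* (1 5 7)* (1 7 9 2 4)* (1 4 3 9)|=4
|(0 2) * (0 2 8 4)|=|(0 8 4)|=3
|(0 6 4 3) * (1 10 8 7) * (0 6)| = 12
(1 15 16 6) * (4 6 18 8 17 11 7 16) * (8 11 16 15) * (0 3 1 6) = [3, 8, 2, 1, 0, 5, 6, 15, 17, 9, 10, 7, 12, 13, 14, 4, 18, 16, 11] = (0 3 1 8 17 16 18 11 7 15 4)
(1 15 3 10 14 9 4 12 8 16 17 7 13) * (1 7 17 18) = (1 15 3 10 14 9 4 12 8 16 18)(7 13) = [0, 15, 2, 10, 12, 5, 6, 13, 16, 4, 14, 11, 8, 7, 9, 3, 18, 17, 1]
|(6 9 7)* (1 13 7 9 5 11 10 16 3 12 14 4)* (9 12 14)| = 22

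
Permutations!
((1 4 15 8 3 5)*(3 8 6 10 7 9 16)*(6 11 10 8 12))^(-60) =(16)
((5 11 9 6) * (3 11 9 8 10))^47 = ((3 11 8 10)(5 9 6))^47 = (3 10 8 11)(5 6 9)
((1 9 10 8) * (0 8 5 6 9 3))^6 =((0 8 1 3)(5 6 9 10))^6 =(0 1)(3 8)(5 9)(6 10)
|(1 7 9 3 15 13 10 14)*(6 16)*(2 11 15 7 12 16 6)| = 9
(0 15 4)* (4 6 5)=(0 15 6 5 4)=[15, 1, 2, 3, 0, 4, 5, 7, 8, 9, 10, 11, 12, 13, 14, 6]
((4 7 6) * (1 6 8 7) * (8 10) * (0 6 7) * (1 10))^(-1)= (0 8 10 4 6)(1 7)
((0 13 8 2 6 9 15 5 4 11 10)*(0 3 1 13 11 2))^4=(0 1 11 13 10 8 3)(2 5 9)(4 15 6)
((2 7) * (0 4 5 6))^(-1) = ((0 4 5 6)(2 7))^(-1) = (0 6 5 4)(2 7)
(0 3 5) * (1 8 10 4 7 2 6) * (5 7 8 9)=(0 3 7 2 6 1 9 5)(4 8 10)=[3, 9, 6, 7, 8, 0, 1, 2, 10, 5, 4]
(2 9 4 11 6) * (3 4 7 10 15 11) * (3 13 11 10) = [0, 1, 9, 4, 13, 5, 2, 3, 8, 7, 15, 6, 12, 11, 14, 10] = (2 9 7 3 4 13 11 6)(10 15)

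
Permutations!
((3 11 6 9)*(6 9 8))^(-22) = (3 9 11)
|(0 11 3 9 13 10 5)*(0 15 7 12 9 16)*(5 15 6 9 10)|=|(0 11 3 16)(5 6 9 13)(7 12 10 15)|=4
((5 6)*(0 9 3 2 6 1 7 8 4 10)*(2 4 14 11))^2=(0 3 10 9 4)(1 8 11 6)(2 5 7 14)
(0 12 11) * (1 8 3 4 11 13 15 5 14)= (0 12 13 15 5 14 1 8 3 4 11)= [12, 8, 2, 4, 11, 14, 6, 7, 3, 9, 10, 0, 13, 15, 1, 5]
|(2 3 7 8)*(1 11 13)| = 12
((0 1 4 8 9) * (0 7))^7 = (0 1 4 8 9 7)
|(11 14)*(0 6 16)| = 6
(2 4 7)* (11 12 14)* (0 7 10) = (0 7 2 4 10)(11 12 14) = [7, 1, 4, 3, 10, 5, 6, 2, 8, 9, 0, 12, 14, 13, 11]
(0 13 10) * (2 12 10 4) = (0 13 4 2 12 10) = [13, 1, 12, 3, 2, 5, 6, 7, 8, 9, 0, 11, 10, 4]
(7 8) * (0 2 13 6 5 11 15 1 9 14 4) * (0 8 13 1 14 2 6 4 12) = (0 6 5 11 15 14 12)(1 9 2)(4 8 7 13) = [6, 9, 1, 3, 8, 11, 5, 13, 7, 2, 10, 15, 0, 4, 12, 14]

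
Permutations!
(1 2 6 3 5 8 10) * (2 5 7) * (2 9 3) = (1 5 8 10)(2 6)(3 7 9) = [0, 5, 6, 7, 4, 8, 2, 9, 10, 3, 1]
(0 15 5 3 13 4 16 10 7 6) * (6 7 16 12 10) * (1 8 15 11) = [11, 8, 2, 13, 12, 3, 0, 7, 15, 9, 16, 1, 10, 4, 14, 5, 6] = (0 11 1 8 15 5 3 13 4 12 10 16 6)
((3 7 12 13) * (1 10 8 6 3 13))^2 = (13)(1 8 3 12 10 6 7)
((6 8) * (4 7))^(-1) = ((4 7)(6 8))^(-1) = (4 7)(6 8)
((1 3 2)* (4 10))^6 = (10)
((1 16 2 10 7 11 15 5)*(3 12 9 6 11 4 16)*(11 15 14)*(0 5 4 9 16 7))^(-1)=(0 10 2 16 12 3 1 5)(4 15 6 9 7)(11 14)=((0 5 1 3 12 16 2 10)(4 7 9 6 15)(11 14))^(-1)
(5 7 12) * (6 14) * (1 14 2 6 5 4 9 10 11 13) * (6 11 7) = [0, 14, 11, 3, 9, 6, 2, 12, 8, 10, 7, 13, 4, 1, 5] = (1 14 5 6 2 11 13)(4 9 10 7 12)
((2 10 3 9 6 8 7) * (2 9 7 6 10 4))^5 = ((2 4)(3 7 9 10)(6 8))^5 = (2 4)(3 7 9 10)(6 8)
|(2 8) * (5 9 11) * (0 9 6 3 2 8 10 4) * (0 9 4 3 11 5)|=|(0 4 9 5 6 11)(2 10 3)|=6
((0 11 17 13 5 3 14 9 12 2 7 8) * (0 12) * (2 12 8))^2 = (0 17 5 14)(3 9 11 13)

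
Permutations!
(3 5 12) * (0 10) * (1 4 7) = (0 10)(1 4 7)(3 5 12) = [10, 4, 2, 5, 7, 12, 6, 1, 8, 9, 0, 11, 3]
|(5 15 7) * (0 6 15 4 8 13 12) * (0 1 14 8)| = 30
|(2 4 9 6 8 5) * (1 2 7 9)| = 15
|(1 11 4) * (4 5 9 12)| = |(1 11 5 9 12 4)| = 6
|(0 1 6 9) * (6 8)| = 5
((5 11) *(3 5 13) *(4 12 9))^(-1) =((3 5 11 13)(4 12 9))^(-1) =(3 13 11 5)(4 9 12)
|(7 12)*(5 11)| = 2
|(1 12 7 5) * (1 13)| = |(1 12 7 5 13)| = 5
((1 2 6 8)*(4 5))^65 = (1 2 6 8)(4 5)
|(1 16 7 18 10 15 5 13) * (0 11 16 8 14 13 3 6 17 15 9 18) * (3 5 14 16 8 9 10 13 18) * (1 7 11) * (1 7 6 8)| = |(0 7)(1 9 3 8 16 11)(6 17 15 14 18 13)| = 6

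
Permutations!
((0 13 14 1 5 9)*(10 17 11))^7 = (0 13 14 1 5 9)(10 17 11)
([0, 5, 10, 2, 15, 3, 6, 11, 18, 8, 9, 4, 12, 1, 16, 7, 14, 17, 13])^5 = [0, 9, 13, 18, 15, 8, 6, 11, 3, 5, 1, 4, 12, 10, 16, 7, 14, 17, 2]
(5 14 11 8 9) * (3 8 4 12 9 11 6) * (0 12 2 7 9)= [12, 1, 7, 8, 2, 14, 3, 9, 11, 5, 10, 4, 0, 13, 6]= (0 12)(2 7 9 5 14 6 3 8 11 4)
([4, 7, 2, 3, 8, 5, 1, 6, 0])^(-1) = (0 8 4)(1 6 7)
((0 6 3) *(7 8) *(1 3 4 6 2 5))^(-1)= (0 3 1 5 2)(4 6)(7 8)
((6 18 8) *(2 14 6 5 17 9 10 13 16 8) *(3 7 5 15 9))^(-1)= ((2 14 6 18)(3 7 5 17)(8 15 9 10 13 16))^(-1)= (2 18 6 14)(3 17 5 7)(8 16 13 10 9 15)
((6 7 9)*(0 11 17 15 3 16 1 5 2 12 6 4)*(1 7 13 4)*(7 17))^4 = ((0 11 7 9 1 5 2 12 6 13 4)(3 16 17 15))^4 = (17)(0 1 6 11 5 13 7 2 4 9 12)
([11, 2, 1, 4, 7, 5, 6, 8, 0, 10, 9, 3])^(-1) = (0 8 7 4 3 11)(1 2)(9 10)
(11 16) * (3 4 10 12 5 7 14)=(3 4 10 12 5 7 14)(11 16)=[0, 1, 2, 4, 10, 7, 6, 14, 8, 9, 12, 16, 5, 13, 3, 15, 11]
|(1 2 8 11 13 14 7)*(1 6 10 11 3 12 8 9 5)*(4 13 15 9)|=|(1 2 4 13 14 7 6 10 11 15 9 5)(3 12 8)|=12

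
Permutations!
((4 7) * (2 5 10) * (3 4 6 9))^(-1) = (2 10 5)(3 9 6 7 4)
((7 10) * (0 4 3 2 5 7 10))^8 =(10)(0 3 5)(2 7 4)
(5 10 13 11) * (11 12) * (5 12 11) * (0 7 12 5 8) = [7, 1, 2, 3, 4, 10, 6, 12, 0, 9, 13, 5, 8, 11] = (0 7 12 8)(5 10 13 11)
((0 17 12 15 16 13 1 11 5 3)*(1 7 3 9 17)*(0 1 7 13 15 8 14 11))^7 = ((0 7 3 1)(5 9 17 12 8 14 11)(15 16))^7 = (17)(0 1 3 7)(15 16)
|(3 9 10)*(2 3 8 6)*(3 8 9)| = |(2 8 6)(9 10)| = 6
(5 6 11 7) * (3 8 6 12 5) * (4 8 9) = [0, 1, 2, 9, 8, 12, 11, 3, 6, 4, 10, 7, 5] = (3 9 4 8 6 11 7)(5 12)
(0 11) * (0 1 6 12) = (0 11 1 6 12) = [11, 6, 2, 3, 4, 5, 12, 7, 8, 9, 10, 1, 0]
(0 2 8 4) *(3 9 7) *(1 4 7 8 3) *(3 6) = (0 2 6 3 9 8 7 1 4) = [2, 4, 6, 9, 0, 5, 3, 1, 7, 8]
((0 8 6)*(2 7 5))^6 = ((0 8 6)(2 7 5))^6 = (8)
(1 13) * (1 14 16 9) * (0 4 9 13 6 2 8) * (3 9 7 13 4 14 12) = (0 14 16 4 7 13 12 3 9 1 6 2 8) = [14, 6, 8, 9, 7, 5, 2, 13, 0, 1, 10, 11, 3, 12, 16, 15, 4]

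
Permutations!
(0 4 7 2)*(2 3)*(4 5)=(0 5 4 7 3 2)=[5, 1, 0, 2, 7, 4, 6, 3]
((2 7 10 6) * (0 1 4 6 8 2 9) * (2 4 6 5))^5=(0 1 6 9)(2 5 4 8 10 7)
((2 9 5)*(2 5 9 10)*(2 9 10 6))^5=((2 6)(9 10))^5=(2 6)(9 10)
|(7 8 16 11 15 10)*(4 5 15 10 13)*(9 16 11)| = 4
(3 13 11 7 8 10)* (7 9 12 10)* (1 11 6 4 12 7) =(1 11 9 7 8)(3 13 6 4 12 10) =[0, 11, 2, 13, 12, 5, 4, 8, 1, 7, 3, 9, 10, 6]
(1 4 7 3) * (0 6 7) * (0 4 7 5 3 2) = (0 6 5 3 1 7 2) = [6, 7, 0, 1, 4, 3, 5, 2]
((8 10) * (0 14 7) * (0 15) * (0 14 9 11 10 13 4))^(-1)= (0 4 13 8 10 11 9)(7 14 15)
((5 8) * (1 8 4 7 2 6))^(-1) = ((1 8 5 4 7 2 6))^(-1) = (1 6 2 7 4 5 8)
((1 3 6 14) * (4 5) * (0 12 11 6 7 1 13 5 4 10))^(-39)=(0 12 11 6 14 13 5 10)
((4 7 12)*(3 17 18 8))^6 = ((3 17 18 8)(4 7 12))^6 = (3 18)(8 17)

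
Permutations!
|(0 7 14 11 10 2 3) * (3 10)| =10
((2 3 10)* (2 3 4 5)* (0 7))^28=(10)(2 4 5)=((0 7)(2 4 5)(3 10))^28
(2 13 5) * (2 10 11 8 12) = [0, 1, 13, 3, 4, 10, 6, 7, 12, 9, 11, 8, 2, 5] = (2 13 5 10 11 8 12)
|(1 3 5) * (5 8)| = |(1 3 8 5)| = 4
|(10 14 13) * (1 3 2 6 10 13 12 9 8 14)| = 20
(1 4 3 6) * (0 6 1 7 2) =[6, 4, 0, 1, 3, 5, 7, 2] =(0 6 7 2)(1 4 3)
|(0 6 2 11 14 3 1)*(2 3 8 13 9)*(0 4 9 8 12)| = 10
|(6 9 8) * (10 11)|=6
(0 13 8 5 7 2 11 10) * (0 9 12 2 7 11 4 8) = (0 13)(2 4 8 5 11 10 9 12) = [13, 1, 4, 3, 8, 11, 6, 7, 5, 12, 9, 10, 2, 0]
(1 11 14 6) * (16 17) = (1 11 14 6)(16 17) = [0, 11, 2, 3, 4, 5, 1, 7, 8, 9, 10, 14, 12, 13, 6, 15, 17, 16]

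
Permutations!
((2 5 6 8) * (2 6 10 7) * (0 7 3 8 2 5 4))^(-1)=(0 4 2 6 8 3 10 5 7)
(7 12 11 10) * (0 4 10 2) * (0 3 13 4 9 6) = [9, 1, 3, 13, 10, 5, 0, 12, 8, 6, 7, 2, 11, 4] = (0 9 6)(2 3 13 4 10 7 12 11)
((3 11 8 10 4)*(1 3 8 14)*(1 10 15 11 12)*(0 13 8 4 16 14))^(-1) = (0 11 15 8 13)(1 12 3)(10 14 16)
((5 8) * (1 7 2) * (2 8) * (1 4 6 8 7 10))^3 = (1 10)(2 8 4 5 6)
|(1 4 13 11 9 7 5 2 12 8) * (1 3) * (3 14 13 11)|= 12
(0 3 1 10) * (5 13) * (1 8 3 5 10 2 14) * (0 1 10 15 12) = (0 5 13 15 12)(1 2 14 10)(3 8) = [5, 2, 14, 8, 4, 13, 6, 7, 3, 9, 1, 11, 0, 15, 10, 12]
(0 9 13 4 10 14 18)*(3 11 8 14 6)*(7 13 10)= (0 9 10 6 3 11 8 14 18)(4 7 13)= [9, 1, 2, 11, 7, 5, 3, 13, 14, 10, 6, 8, 12, 4, 18, 15, 16, 17, 0]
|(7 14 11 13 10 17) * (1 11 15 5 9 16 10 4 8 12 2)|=|(1 11 13 4 8 12 2)(5 9 16 10 17 7 14 15)|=56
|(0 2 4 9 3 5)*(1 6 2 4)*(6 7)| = |(0 4 9 3 5)(1 7 6 2)| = 20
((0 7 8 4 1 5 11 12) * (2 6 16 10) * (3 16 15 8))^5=(0 2 1 7 6 5 3 15 11 16 8 12 10 4)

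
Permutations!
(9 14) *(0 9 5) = (0 9 14 5) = [9, 1, 2, 3, 4, 0, 6, 7, 8, 14, 10, 11, 12, 13, 5]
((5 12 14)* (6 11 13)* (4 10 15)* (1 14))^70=(1 5)(4 10 15)(6 11 13)(12 14)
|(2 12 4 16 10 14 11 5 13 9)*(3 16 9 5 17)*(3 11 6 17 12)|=22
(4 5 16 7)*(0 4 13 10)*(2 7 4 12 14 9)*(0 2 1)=(0 12 14 9 1)(2 7 13 10)(4 5 16)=[12, 0, 7, 3, 5, 16, 6, 13, 8, 1, 2, 11, 14, 10, 9, 15, 4]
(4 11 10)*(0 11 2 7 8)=(0 11 10 4 2 7 8)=[11, 1, 7, 3, 2, 5, 6, 8, 0, 9, 4, 10]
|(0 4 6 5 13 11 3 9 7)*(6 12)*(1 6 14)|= 12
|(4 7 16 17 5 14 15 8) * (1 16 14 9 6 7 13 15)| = |(1 16 17 5 9 6 7 14)(4 13 15 8)| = 8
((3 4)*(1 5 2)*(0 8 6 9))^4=(9)(1 5 2)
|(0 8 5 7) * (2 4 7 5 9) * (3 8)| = 7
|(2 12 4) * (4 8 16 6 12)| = |(2 4)(6 12 8 16)| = 4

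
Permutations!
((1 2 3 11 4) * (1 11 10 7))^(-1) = ((1 2 3 10 7)(4 11))^(-1) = (1 7 10 3 2)(4 11)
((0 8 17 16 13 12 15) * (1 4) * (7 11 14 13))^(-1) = ((0 8 17 16 7 11 14 13 12 15)(1 4))^(-1) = (0 15 12 13 14 11 7 16 17 8)(1 4)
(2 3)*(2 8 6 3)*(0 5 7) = [5, 1, 2, 8, 4, 7, 3, 0, 6] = (0 5 7)(3 8 6)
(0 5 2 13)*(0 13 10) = (13)(0 5 2 10) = [5, 1, 10, 3, 4, 2, 6, 7, 8, 9, 0, 11, 12, 13]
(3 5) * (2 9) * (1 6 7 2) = (1 6 7 2 9)(3 5) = [0, 6, 9, 5, 4, 3, 7, 2, 8, 1]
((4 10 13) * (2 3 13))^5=((2 3 13 4 10))^5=(13)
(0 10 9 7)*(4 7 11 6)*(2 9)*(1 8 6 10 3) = (0 3 1 8 6 4 7)(2 9 11 10) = [3, 8, 9, 1, 7, 5, 4, 0, 6, 11, 2, 10]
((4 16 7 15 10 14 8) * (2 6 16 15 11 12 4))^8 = ((2 6 16 7 11 12 4 15 10 14 8))^8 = (2 10 12 16 8 15 11 6 14 4 7)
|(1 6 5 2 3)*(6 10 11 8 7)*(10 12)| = 10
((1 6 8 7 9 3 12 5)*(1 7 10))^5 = ((1 6 8 10)(3 12 5 7 9))^5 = (12)(1 6 8 10)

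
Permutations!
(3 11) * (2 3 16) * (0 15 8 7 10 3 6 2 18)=(0 15 8 7 10 3 11 16 18)(2 6)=[15, 1, 6, 11, 4, 5, 2, 10, 7, 9, 3, 16, 12, 13, 14, 8, 18, 17, 0]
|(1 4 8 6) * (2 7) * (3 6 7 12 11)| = 9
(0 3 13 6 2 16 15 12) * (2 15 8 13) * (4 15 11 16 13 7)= (0 3 2 13 6 11 16 8 7 4 15 12)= [3, 1, 13, 2, 15, 5, 11, 4, 7, 9, 10, 16, 0, 6, 14, 12, 8]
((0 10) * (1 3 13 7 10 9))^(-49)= (13)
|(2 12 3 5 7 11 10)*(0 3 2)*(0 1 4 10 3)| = 12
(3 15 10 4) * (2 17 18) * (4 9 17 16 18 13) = (2 16 18)(3 15 10 9 17 13 4) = [0, 1, 16, 15, 3, 5, 6, 7, 8, 17, 9, 11, 12, 4, 14, 10, 18, 13, 2]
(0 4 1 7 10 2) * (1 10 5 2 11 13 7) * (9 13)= (0 4 10 11 9 13 7 5 2)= [4, 1, 0, 3, 10, 2, 6, 5, 8, 13, 11, 9, 12, 7]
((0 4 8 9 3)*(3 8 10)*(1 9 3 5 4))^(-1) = ((0 1 9 8 3)(4 10 5))^(-1) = (0 3 8 9 1)(4 5 10)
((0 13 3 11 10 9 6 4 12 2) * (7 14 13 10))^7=(3 7 13 11 14)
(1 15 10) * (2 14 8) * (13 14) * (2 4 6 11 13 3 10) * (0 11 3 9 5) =(0 11 13 14 8 4 6 3 10 1 15 2 9 5) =[11, 15, 9, 10, 6, 0, 3, 7, 4, 5, 1, 13, 12, 14, 8, 2]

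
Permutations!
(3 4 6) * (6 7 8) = (3 4 7 8 6) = [0, 1, 2, 4, 7, 5, 3, 8, 6]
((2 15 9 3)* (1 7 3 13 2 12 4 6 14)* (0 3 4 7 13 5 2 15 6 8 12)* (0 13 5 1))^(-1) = (0 14 6 2 5 1 9 15 13 3)(4 7 12 8) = ((0 3 13 15 9 1 5 2 6 14)(4 8 12 7))^(-1)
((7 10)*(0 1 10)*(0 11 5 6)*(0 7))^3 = (5 11 7 6)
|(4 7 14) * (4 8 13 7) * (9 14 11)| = 6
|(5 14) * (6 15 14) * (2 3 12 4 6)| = |(2 3 12 4 6 15 14 5)| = 8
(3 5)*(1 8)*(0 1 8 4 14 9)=(0 1 4 14 9)(3 5)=[1, 4, 2, 5, 14, 3, 6, 7, 8, 0, 10, 11, 12, 13, 9]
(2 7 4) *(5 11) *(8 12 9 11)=(2 7 4)(5 8 12 9 11)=[0, 1, 7, 3, 2, 8, 6, 4, 12, 11, 10, 5, 9]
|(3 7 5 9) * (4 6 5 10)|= 7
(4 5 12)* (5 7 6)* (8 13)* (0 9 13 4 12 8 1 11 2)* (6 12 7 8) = (0 9 13 1 11 2)(4 8)(5 6)(7 12) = [9, 11, 0, 3, 8, 6, 5, 12, 4, 13, 10, 2, 7, 1]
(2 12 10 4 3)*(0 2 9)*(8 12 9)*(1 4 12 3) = (0 2 9)(1 4)(3 8)(10 12) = [2, 4, 9, 8, 1, 5, 6, 7, 3, 0, 12, 11, 10]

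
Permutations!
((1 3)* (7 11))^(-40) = (11)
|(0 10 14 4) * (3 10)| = |(0 3 10 14 4)| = 5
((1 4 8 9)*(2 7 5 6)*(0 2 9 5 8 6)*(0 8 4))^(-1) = ((0 2 7 4 6 9 1)(5 8))^(-1) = (0 1 9 6 4 7 2)(5 8)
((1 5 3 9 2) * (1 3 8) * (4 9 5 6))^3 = ((1 6 4 9 2 3 5 8))^3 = (1 9 5 6 2 8 4 3)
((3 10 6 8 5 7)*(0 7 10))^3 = ((0 7 3)(5 10 6 8))^3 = (5 8 6 10)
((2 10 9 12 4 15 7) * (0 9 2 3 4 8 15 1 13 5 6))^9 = ((0 9 12 8 15 7 3 4 1 13 5 6)(2 10))^9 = (0 13 3 8)(1 7 12 6)(2 10)(4 15 9 5)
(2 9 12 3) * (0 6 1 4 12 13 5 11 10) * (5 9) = (0 6 1 4 12 3 2 5 11 10)(9 13) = [6, 4, 5, 2, 12, 11, 1, 7, 8, 13, 0, 10, 3, 9]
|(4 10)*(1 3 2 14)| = 4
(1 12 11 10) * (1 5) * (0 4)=(0 4)(1 12 11 10 5)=[4, 12, 2, 3, 0, 1, 6, 7, 8, 9, 5, 10, 11]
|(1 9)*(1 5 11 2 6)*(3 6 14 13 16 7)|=11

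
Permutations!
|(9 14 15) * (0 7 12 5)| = |(0 7 12 5)(9 14 15)| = 12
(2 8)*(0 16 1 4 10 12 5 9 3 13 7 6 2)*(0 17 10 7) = (0 16 1 4 7 6 2 8 17 10 12 5 9 3 13) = [16, 4, 8, 13, 7, 9, 2, 6, 17, 3, 12, 11, 5, 0, 14, 15, 1, 10]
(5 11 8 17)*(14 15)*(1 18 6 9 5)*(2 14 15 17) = (1 18 6 9 5 11 8 2 14 17) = [0, 18, 14, 3, 4, 11, 9, 7, 2, 5, 10, 8, 12, 13, 17, 15, 16, 1, 6]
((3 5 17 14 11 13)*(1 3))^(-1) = (1 13 11 14 17 5 3)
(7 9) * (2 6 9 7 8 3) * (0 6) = (0 6 9 8 3 2) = [6, 1, 0, 2, 4, 5, 9, 7, 3, 8]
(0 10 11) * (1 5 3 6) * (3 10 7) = (0 7 3 6 1 5 10 11) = [7, 5, 2, 6, 4, 10, 1, 3, 8, 9, 11, 0]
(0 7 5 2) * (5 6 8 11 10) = [7, 1, 0, 3, 4, 2, 8, 6, 11, 9, 5, 10] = (0 7 6 8 11 10 5 2)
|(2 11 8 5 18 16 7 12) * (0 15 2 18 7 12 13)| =|(0 15 2 11 8 5 7 13)(12 18 16)| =24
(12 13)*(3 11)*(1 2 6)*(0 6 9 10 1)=(0 6)(1 2 9 10)(3 11)(12 13)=[6, 2, 9, 11, 4, 5, 0, 7, 8, 10, 1, 3, 13, 12]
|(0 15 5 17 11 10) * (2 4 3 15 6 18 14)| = 12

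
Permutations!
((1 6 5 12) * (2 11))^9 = (1 6 5 12)(2 11)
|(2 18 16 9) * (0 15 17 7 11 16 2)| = |(0 15 17 7 11 16 9)(2 18)| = 14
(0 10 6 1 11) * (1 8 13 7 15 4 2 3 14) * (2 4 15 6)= (15)(0 10 2 3 14 1 11)(6 8 13 7)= [10, 11, 3, 14, 4, 5, 8, 6, 13, 9, 2, 0, 12, 7, 1, 15]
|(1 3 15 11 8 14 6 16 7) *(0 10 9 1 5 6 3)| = |(0 10 9 1)(3 15 11 8 14)(5 6 16 7)| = 20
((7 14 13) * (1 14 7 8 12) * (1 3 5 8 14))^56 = (14) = ((3 5 8 12)(13 14))^56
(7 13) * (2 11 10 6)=[0, 1, 11, 3, 4, 5, 2, 13, 8, 9, 6, 10, 12, 7]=(2 11 10 6)(7 13)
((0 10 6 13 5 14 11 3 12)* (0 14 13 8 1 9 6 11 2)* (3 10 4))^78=((0 4 3 12 14 2)(1 9 6 8)(5 13)(10 11))^78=(14)(1 6)(8 9)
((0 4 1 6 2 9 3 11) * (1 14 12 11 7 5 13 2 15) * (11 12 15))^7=(15)(2 9 3 7 5 13)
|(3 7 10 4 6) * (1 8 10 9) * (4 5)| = |(1 8 10 5 4 6 3 7 9)| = 9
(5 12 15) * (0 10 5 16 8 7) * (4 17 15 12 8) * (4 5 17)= (0 10 17 15 16 5 8 7)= [10, 1, 2, 3, 4, 8, 6, 0, 7, 9, 17, 11, 12, 13, 14, 16, 5, 15]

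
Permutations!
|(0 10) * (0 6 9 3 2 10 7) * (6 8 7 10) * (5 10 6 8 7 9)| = |(0 6 5 10 7)(2 8 9 3)| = 20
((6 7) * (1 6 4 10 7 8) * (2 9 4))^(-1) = (1 8 6)(2 7 10 4 9)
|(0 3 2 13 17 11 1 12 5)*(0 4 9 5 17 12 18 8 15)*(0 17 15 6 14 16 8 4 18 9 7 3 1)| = |(0 1 9 5 18 4 7 3 2 13 12 15 17 11)(6 14 16 8)| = 28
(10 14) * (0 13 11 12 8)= (0 13 11 12 8)(10 14)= [13, 1, 2, 3, 4, 5, 6, 7, 0, 9, 14, 12, 8, 11, 10]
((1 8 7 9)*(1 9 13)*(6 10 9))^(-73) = (1 13 7 8)(6 9 10)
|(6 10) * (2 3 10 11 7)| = 6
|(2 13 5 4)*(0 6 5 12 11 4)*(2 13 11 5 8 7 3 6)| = |(0 2 11 4 13 12 5)(3 6 8 7)| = 28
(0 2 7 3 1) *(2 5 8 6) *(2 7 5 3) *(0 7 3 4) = (0 4)(1 7 2 5 8 6 3) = [4, 7, 5, 1, 0, 8, 3, 2, 6]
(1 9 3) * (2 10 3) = (1 9 2 10 3) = [0, 9, 10, 1, 4, 5, 6, 7, 8, 2, 3]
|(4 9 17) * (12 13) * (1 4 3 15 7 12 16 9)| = |(1 4)(3 15 7 12 13 16 9 17)| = 8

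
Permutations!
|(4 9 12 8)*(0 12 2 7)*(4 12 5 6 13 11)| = |(0 5 6 13 11 4 9 2 7)(8 12)| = 18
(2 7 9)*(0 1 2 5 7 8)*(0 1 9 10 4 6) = (0 9 5 7 10 4 6)(1 2 8) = [9, 2, 8, 3, 6, 7, 0, 10, 1, 5, 4]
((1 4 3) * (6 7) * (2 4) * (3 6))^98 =((1 2 4 6 7 3))^98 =(1 4 7)(2 6 3)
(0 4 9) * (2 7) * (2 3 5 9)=(0 4 2 7 3 5 9)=[4, 1, 7, 5, 2, 9, 6, 3, 8, 0]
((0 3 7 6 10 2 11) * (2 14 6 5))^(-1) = (0 11 2 5 7 3)(6 14 10)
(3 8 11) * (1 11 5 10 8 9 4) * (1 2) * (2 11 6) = (1 6 2)(3 9 4 11)(5 10 8) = [0, 6, 1, 9, 11, 10, 2, 7, 5, 4, 8, 3]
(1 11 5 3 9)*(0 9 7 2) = (0 9 1 11 5 3 7 2) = [9, 11, 0, 7, 4, 3, 6, 2, 8, 1, 10, 5]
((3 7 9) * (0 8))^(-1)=(0 8)(3 9 7)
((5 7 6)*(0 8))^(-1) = (0 8)(5 6 7)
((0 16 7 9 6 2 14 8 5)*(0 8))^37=((0 16 7 9 6 2 14)(5 8))^37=(0 7 6 14 16 9 2)(5 8)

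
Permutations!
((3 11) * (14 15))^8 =(15)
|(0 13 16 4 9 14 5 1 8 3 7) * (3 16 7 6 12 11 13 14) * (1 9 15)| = 10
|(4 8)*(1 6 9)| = 6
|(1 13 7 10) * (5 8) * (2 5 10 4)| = |(1 13 7 4 2 5 8 10)| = 8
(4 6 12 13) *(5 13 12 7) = (4 6 7 5 13) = [0, 1, 2, 3, 6, 13, 7, 5, 8, 9, 10, 11, 12, 4]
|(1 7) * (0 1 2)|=|(0 1 7 2)|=4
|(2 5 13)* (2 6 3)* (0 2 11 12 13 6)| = 8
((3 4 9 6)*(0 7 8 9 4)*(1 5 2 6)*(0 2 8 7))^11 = ((1 5 8 9)(2 6 3))^11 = (1 9 8 5)(2 3 6)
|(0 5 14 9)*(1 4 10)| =12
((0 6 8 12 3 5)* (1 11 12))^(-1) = ((0 6 8 1 11 12 3 5))^(-1) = (0 5 3 12 11 1 8 6)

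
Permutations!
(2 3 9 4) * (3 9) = (2 9 4) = [0, 1, 9, 3, 2, 5, 6, 7, 8, 4]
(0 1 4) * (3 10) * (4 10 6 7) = (0 1 10 3 6 7 4) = [1, 10, 2, 6, 0, 5, 7, 4, 8, 9, 3]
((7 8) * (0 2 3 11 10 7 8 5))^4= (0 10 2 7 3 5 11)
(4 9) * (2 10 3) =[0, 1, 10, 2, 9, 5, 6, 7, 8, 4, 3] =(2 10 3)(4 9)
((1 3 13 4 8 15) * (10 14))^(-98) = ((1 3 13 4 8 15)(10 14))^(-98) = (1 8 13)(3 15 4)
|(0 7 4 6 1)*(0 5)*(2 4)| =7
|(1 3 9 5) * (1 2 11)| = |(1 3 9 5 2 11)| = 6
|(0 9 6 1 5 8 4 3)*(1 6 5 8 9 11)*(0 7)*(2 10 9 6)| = |(0 11 1 8 4 3 7)(2 10 9 5 6)| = 35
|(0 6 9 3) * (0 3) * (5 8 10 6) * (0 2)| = 7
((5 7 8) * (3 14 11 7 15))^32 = (3 8 14 5 11 15 7) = ((3 14 11 7 8 5 15))^32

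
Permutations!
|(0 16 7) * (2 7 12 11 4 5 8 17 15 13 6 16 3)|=|(0 3 2 7)(4 5 8 17 15 13 6 16 12 11)|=20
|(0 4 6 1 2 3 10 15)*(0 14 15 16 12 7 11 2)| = |(0 4 6 1)(2 3 10 16 12 7 11)(14 15)| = 28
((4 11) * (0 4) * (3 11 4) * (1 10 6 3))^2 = ((0 1 10 6 3 11))^2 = (0 10 3)(1 6 11)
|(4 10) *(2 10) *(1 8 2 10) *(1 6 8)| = |(2 6 8)(4 10)| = 6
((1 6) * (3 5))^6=((1 6)(3 5))^6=(6)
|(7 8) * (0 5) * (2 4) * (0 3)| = 6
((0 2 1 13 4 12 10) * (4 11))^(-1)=(0 10 12 4 11 13 1 2)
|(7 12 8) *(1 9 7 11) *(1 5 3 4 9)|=|(3 4 9 7 12 8 11 5)|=8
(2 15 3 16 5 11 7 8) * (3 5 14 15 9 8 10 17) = (2 9 8)(3 16 14 15 5 11 7 10 17) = [0, 1, 9, 16, 4, 11, 6, 10, 2, 8, 17, 7, 12, 13, 15, 5, 14, 3]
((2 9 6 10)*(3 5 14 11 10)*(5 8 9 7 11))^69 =((2 7 11 10)(3 8 9 6)(5 14))^69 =(2 7 11 10)(3 8 9 6)(5 14)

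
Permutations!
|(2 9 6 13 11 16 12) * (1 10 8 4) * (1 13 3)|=|(1 10 8 4 13 11 16 12 2 9 6 3)|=12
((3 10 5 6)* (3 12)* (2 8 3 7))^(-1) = ((2 8 3 10 5 6 12 7))^(-1) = (2 7 12 6 5 10 3 8)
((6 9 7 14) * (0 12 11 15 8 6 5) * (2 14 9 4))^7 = (0 2 8 12 14 6 11 5 4 15)(7 9)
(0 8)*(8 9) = (0 9 8) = [9, 1, 2, 3, 4, 5, 6, 7, 0, 8]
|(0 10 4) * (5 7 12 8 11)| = 15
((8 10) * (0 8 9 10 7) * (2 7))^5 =(0 8 2 7)(9 10)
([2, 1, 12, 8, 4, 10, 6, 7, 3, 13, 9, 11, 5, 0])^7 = (13)(3 8)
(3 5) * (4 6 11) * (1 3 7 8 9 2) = [0, 3, 1, 5, 6, 7, 11, 8, 9, 2, 10, 4] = (1 3 5 7 8 9 2)(4 6 11)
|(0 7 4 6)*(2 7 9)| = |(0 9 2 7 4 6)| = 6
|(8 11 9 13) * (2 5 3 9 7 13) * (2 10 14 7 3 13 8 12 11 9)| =30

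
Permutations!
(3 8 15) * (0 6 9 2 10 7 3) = [6, 1, 10, 8, 4, 5, 9, 3, 15, 2, 7, 11, 12, 13, 14, 0] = (0 6 9 2 10 7 3 8 15)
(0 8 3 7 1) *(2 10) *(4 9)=(0 8 3 7 1)(2 10)(4 9)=[8, 0, 10, 7, 9, 5, 6, 1, 3, 4, 2]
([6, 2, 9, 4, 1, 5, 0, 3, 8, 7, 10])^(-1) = [6, 4, 1, 7, 3, 5, 0, 9, 8, 2, 10]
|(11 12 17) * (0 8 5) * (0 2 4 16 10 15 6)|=9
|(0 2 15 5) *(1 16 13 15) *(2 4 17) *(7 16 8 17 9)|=8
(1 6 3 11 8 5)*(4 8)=(1 6 3 11 4 8 5)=[0, 6, 2, 11, 8, 1, 3, 7, 5, 9, 10, 4]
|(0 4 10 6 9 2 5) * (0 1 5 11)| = 14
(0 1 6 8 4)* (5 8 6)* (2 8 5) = (0 1 2 8 4) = [1, 2, 8, 3, 0, 5, 6, 7, 4]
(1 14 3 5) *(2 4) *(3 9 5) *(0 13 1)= (0 13 1 14 9 5)(2 4)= [13, 14, 4, 3, 2, 0, 6, 7, 8, 5, 10, 11, 12, 1, 9]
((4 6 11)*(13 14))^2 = ((4 6 11)(13 14))^2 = (14)(4 11 6)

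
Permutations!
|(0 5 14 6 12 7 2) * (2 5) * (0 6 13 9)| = 9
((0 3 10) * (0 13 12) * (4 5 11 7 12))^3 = (0 13 11)(3 4 7)(5 12 10)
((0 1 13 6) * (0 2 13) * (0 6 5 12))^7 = ((0 1 6 2 13 5 12))^7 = (13)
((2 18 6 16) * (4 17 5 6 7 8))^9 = (18)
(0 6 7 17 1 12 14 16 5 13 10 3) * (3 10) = (0 6 7 17 1 12 14 16 5 13 3) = [6, 12, 2, 0, 4, 13, 7, 17, 8, 9, 10, 11, 14, 3, 16, 15, 5, 1]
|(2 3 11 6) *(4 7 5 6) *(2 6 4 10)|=12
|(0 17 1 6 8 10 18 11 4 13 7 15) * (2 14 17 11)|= |(0 11 4 13 7 15)(1 6 8 10 18 2 14 17)|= 24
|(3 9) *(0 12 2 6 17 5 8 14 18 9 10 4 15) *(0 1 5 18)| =15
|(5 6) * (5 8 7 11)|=5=|(5 6 8 7 11)|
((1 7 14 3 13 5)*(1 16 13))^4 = ((1 7 14 3)(5 16 13))^4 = (5 16 13)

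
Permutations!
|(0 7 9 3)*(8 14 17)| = |(0 7 9 3)(8 14 17)| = 12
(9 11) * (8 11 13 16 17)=(8 11 9 13 16 17)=[0, 1, 2, 3, 4, 5, 6, 7, 11, 13, 10, 9, 12, 16, 14, 15, 17, 8]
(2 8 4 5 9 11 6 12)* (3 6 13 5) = [0, 1, 8, 6, 3, 9, 12, 7, 4, 11, 10, 13, 2, 5] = (2 8 4 3 6 12)(5 9 11 13)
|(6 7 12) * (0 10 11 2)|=|(0 10 11 2)(6 7 12)|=12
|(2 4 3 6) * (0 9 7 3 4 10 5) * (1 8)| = 8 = |(0 9 7 3 6 2 10 5)(1 8)|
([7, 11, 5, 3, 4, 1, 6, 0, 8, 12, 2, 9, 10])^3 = [7, 12, 11, 3, 4, 9, 6, 0, 8, 2, 1, 10, 5]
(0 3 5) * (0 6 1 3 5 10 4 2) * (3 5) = (0 3 10 4 2)(1 5 6) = [3, 5, 0, 10, 2, 6, 1, 7, 8, 9, 4]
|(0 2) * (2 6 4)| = 4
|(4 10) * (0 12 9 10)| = 5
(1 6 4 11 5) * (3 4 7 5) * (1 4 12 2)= (1 6 7 5 4 11 3 12 2)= [0, 6, 1, 12, 11, 4, 7, 5, 8, 9, 10, 3, 2]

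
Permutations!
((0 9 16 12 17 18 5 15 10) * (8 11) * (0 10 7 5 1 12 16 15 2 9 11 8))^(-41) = (0 11)(1 18 17 12)(2 5 7 15 9)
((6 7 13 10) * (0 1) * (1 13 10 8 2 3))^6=(13)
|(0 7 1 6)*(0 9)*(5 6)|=|(0 7 1 5 6 9)|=6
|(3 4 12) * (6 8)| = |(3 4 12)(6 8)| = 6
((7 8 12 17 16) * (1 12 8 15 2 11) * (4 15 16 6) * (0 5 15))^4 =(0 11 6 15 12)(1 4 2 17 5)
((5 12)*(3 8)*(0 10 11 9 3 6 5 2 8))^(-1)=((0 10 11 9 3)(2 8 6 5 12))^(-1)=(0 3 9 11 10)(2 12 5 6 8)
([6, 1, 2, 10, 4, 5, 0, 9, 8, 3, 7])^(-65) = [6, 1, 2, 9, 4, 5, 0, 10, 8, 7, 3]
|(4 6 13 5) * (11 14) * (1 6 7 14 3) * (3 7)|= 6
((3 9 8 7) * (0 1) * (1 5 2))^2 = ((0 5 2 1)(3 9 8 7))^2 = (0 2)(1 5)(3 8)(7 9)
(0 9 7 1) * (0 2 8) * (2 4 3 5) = (0 9 7 1 4 3 5 2 8) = [9, 4, 8, 5, 3, 2, 6, 1, 0, 7]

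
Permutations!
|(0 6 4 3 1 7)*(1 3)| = |(0 6 4 1 7)| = 5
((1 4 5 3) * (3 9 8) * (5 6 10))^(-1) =((1 4 6 10 5 9 8 3))^(-1) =(1 3 8 9 5 10 6 4)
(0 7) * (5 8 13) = (0 7)(5 8 13) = [7, 1, 2, 3, 4, 8, 6, 0, 13, 9, 10, 11, 12, 5]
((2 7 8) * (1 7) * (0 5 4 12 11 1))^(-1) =((0 5 4 12 11 1 7 8 2))^(-1) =(0 2 8 7 1 11 12 4 5)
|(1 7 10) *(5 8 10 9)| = |(1 7 9 5 8 10)| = 6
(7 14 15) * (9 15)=(7 14 9 15)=[0, 1, 2, 3, 4, 5, 6, 14, 8, 15, 10, 11, 12, 13, 9, 7]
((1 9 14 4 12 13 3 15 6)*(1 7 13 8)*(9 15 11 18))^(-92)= (1 8 12 4 14 9 18 11 3 13 7 6 15)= ((1 15 6 7 13 3 11 18 9 14 4 12 8))^(-92)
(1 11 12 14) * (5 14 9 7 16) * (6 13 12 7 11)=[0, 6, 2, 3, 4, 14, 13, 16, 8, 11, 10, 7, 9, 12, 1, 15, 5]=(1 6 13 12 9 11 7 16 5 14)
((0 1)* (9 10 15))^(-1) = (0 1)(9 15 10)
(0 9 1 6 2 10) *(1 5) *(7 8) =[9, 6, 10, 3, 4, 1, 2, 8, 7, 5, 0] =(0 9 5 1 6 2 10)(7 8)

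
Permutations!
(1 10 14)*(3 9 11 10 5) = [0, 5, 2, 9, 4, 3, 6, 7, 8, 11, 14, 10, 12, 13, 1] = (1 5 3 9 11 10 14)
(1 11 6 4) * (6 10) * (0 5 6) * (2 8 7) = [5, 11, 8, 3, 1, 6, 4, 2, 7, 9, 0, 10] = (0 5 6 4 1 11 10)(2 8 7)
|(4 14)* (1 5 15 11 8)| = |(1 5 15 11 8)(4 14)| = 10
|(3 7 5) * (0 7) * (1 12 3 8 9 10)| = 9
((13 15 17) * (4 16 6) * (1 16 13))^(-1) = ((1 16 6 4 13 15 17))^(-1) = (1 17 15 13 4 6 16)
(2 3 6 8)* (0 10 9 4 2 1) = (0 10 9 4 2 3 6 8 1) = [10, 0, 3, 6, 2, 5, 8, 7, 1, 4, 9]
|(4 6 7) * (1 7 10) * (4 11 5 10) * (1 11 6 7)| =3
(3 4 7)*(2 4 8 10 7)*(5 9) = (2 4)(3 8 10 7)(5 9) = [0, 1, 4, 8, 2, 9, 6, 3, 10, 5, 7]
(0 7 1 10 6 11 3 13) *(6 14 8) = [7, 10, 2, 13, 4, 5, 11, 1, 6, 9, 14, 3, 12, 0, 8] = (0 7 1 10 14 8 6 11 3 13)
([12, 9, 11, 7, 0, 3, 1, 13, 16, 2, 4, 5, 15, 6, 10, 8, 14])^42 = [15, 7, 6, 2, 12, 9, 3, 11, 14, 13, 0, 1, 8, 5, 4, 16, 10]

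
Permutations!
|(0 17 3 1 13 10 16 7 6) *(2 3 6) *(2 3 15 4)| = |(0 17 6)(1 13 10 16 7 3)(2 15 4)| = 6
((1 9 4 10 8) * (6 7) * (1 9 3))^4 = (10)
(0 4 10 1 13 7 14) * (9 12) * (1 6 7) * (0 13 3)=(0 4 10 6 7 14 13 1 3)(9 12)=[4, 3, 2, 0, 10, 5, 7, 14, 8, 12, 6, 11, 9, 1, 13]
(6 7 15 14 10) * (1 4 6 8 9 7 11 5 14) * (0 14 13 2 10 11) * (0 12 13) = (0 14 11 5)(1 4 6 12 13 2 10 8 9 7 15) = [14, 4, 10, 3, 6, 0, 12, 15, 9, 7, 8, 5, 13, 2, 11, 1]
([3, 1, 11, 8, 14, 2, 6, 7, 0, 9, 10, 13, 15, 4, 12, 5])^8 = (15)(0 8 3)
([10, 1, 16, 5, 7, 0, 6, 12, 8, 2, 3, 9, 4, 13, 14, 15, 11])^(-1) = (0 5 3 10)(2 9 11 16)(4 12 7)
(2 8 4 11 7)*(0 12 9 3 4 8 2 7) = (0 12 9 3 4 11) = [12, 1, 2, 4, 11, 5, 6, 7, 8, 3, 10, 0, 9]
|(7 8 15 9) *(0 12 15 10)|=7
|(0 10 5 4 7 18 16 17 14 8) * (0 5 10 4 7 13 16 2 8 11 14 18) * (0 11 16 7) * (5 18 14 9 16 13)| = 21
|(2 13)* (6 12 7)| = |(2 13)(6 12 7)| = 6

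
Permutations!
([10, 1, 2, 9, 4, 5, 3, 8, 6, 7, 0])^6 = (10)(3 9 7 8 6)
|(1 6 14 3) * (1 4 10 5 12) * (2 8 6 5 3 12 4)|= 10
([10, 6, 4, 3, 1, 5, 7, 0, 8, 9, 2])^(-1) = (0 7 6 1 4 2 10)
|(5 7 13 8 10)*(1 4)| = |(1 4)(5 7 13 8 10)| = 10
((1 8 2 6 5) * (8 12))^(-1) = (1 5 6 2 8 12)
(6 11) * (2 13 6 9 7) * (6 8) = [0, 1, 13, 3, 4, 5, 11, 2, 6, 7, 10, 9, 12, 8] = (2 13 8 6 11 9 7)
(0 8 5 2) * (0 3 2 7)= (0 8 5 7)(2 3)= [8, 1, 3, 2, 4, 7, 6, 0, 5]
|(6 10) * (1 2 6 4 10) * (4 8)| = 3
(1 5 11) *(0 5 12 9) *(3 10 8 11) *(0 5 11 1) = [11, 12, 2, 10, 4, 3, 6, 7, 1, 5, 8, 0, 9] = (0 11)(1 12 9 5 3 10 8)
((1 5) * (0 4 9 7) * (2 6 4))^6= (9)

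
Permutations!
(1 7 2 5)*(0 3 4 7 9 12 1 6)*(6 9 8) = (0 3 4 7 2 5 9 12 1 8 6) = [3, 8, 5, 4, 7, 9, 0, 2, 6, 12, 10, 11, 1]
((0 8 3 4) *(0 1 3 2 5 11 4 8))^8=(1 3 8 2 5 11 4)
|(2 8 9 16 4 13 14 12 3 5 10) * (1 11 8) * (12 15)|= |(1 11 8 9 16 4 13 14 15 12 3 5 10 2)|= 14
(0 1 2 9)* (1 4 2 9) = (0 4 2 1 9) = [4, 9, 1, 3, 2, 5, 6, 7, 8, 0]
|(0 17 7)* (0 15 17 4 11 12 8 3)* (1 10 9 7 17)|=|(17)(0 4 11 12 8 3)(1 10 9 7 15)|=30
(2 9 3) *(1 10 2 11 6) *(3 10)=[0, 3, 9, 11, 4, 5, 1, 7, 8, 10, 2, 6]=(1 3 11 6)(2 9 10)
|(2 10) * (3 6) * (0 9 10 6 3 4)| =|(0 9 10 2 6 4)| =6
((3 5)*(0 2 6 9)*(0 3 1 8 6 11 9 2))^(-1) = ((1 8 6 2 11 9 3 5))^(-1) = (1 5 3 9 11 2 6 8)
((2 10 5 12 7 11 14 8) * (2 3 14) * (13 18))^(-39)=((2 10 5 12 7 11)(3 14 8)(13 18))^(-39)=(2 12)(5 11)(7 10)(13 18)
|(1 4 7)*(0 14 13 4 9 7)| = 12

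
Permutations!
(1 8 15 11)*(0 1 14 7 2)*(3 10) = (0 1 8 15 11 14 7 2)(3 10) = [1, 8, 0, 10, 4, 5, 6, 2, 15, 9, 3, 14, 12, 13, 7, 11]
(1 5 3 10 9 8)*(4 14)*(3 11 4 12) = (1 5 11 4 14 12 3 10 9 8) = [0, 5, 2, 10, 14, 11, 6, 7, 1, 8, 9, 4, 3, 13, 12]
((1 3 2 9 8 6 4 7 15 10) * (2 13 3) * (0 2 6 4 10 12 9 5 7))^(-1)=(0 4 8 9 12 15 7 5 2)(1 10 6)(3 13)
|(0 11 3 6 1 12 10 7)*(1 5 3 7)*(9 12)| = |(0 11 7)(1 9 12 10)(3 6 5)| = 12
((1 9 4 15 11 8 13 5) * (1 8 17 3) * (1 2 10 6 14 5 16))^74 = ((1 9 4 15 11 17 3 2 10 6 14 5 8 13 16))^74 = (1 16 13 8 5 14 6 10 2 3 17 11 15 4 9)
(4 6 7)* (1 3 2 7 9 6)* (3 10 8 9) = (1 10 8 9 6 3 2 7 4) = [0, 10, 7, 2, 1, 5, 3, 4, 9, 6, 8]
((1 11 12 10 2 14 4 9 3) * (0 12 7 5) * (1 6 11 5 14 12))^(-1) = ((0 1 5)(2 12 10)(3 6 11 7 14 4 9))^(-1) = (0 5 1)(2 10 12)(3 9 4 14 7 11 6)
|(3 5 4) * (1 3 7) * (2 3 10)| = 7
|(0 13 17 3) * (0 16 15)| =|(0 13 17 3 16 15)| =6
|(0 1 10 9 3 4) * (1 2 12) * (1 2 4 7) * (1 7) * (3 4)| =|(0 3 1 10 9 4)(2 12)| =6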